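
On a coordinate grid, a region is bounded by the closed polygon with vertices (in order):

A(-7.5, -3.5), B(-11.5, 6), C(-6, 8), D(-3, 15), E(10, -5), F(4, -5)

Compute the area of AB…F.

211.875

A→B: (-7.5)(6) − (-11.5)(-3.5) = -85.25
B→C: (-11.5)(8) − (-6)(6) = -56
C→D: (-6)(15) − (-3)(8) = -66
D→E: (-3)(-5) − (10)(15) = -135
E→F: (10)(-5) − (4)(-5) = -30
F→A: (4)(-3.5) − (-7.5)(-5) = -51.5
Σ = -423.75
Area = |Σ|/2 = 211.875.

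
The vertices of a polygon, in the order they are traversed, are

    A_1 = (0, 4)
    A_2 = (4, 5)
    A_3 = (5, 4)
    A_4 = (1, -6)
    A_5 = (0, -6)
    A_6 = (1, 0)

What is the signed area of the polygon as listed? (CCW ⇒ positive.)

-27.5

Apply Gauss's area formula: 2A = Σ (x_i·y_{i+1} − x_{i+1}·y_i), indices taken mod 6.
Cross-terms: -16, -9, -34, -6, 6, 4  ⇒  Σ = -55
Signed area = Σ/2 = -27.5 (negative ⇒ clockwise traversal).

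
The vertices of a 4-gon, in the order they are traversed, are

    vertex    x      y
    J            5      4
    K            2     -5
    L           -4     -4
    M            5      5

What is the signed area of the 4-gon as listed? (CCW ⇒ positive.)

-33

Σ = (-33) + (-28) + (0) + (-5) = -66
Signed area = Σ/2 = -33 (negative ⇒ clockwise traversal).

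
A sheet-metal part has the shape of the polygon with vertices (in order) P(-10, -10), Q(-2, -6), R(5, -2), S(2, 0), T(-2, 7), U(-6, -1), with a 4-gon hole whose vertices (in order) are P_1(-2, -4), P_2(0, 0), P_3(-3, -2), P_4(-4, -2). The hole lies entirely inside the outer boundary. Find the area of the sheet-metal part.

Outer boundary:
Apply the shoelace formula: 2A = Σ (x_i·y_{i+1} − x_{i+1}·y_i), indices taken mod 6.
Cross-terms: 40, 34, 4, 14, 44, 50  ⇒  Σ = 186
Area = |Σ|/2 = 93.
Hole:
Apply the shoelace formula: 2A = Σ (x_i·y_{i+1} − x_{i+1}·y_i), indices taken mod 4.
Cross-terms: 0, 0, -2, 12  ⇒  Σ = 10
Area = |Σ|/2 = 5.
Net area = 93 − 5 = 88.

88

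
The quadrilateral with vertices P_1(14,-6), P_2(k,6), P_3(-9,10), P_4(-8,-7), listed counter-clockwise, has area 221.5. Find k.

The doubled signed area Σ (x_i y_{i+1} − x_{i+1} y_i) is linear in k.
With k=0 it equals 427; the coefficient of k is 16 (from the two edges through P_2).
So 16·k + 427 = 2·221.5 = 443 ⇒ k = 1.

1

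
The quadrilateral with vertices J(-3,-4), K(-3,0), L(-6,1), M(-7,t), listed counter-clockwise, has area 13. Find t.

-2

The doubled signed area Σ (x_i y_{i+1} − x_{i+1} y_i) is linear in t.
With t=0 it equals 20; the coefficient of t is -3 (from the two edges through M).
So -3·t + 20 = 2·13 = 26 ⇒ t = -2.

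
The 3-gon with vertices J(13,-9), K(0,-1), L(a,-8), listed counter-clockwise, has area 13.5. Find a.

Write out the shoelace sum; only the two edges meeting at L involve a:
2·Area = [(0·(-8) − a·(-1)) + (a·(-9) − 13·(-8))] + -13
       = -8·a + 91 = 27
⇒ a = 8.

8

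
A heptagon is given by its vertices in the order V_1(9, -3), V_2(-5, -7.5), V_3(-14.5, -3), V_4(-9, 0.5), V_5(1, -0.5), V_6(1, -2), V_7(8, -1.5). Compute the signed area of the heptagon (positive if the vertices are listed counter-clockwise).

-102

Σ = (-82.5) + (-93.75) + (-34.25) + (4) + (-1.5) + (14.5) + (-10.5) = -204
Signed area = Σ/2 = -102 (negative ⇒ clockwise traversal).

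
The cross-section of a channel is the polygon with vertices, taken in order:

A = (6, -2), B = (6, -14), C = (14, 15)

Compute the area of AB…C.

48

Apply the surveyor's formula: 2A = Σ (x_i·y_{i+1} − x_{i+1}·y_i), indices taken mod 3.
Cross-terms: -72, 286, -118  ⇒  Σ = 96
Area = |Σ|/2 = 48.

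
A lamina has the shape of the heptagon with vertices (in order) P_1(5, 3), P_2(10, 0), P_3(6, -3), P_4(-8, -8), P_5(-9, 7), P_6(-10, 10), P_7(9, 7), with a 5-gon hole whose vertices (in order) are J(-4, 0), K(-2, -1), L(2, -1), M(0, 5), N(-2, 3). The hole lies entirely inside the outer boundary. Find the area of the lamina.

204

Outer boundary:
Apply the shoelace (surveyor's) formula: 2A = Σ (x_i·y_{i+1} − x_{i+1}·y_i), indices taken mod 7.
P_1→P_2: (5)(0) − (10)(3) = -30
P_2→P_3: (10)(-3) − (6)(0) = -30
P_3→P_4: (6)(-8) − (-8)(-3) = -72
P_4→P_5: (-8)(7) − (-9)(-8) = -128
P_5→P_6: (-9)(10) − (-10)(7) = -20
P_6→P_7: (-10)(7) − (9)(10) = -160
P_7→P_1: (9)(3) − (5)(7) = -8
Σ = -448
Area = |Σ|/2 = 224.
Hole:
Apply the shoelace formula: 2A = Σ (x_i·y_{i+1} − x_{i+1}·y_i), indices taken mod 5.
Cross-terms: 4, 4, 10, 10, 12  ⇒  Σ = 40
Area = |Σ|/2 = 20.
Net area = 224 − 20 = 204.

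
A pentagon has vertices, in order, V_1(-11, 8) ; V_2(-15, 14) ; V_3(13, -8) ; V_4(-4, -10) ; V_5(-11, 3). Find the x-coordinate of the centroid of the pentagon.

Apply the surveyor's formula. First the cross-terms c_i = x_i·y_{i+1} − x_{i+1}·y_i:
  -34, -62, -162, -122, -55  ⇒  2A = -435, A = -217.5.
Then Σ (x_i + x_{i+1})·c_i = 2590, so x̄ = 2590 / (6·(-217.5)) = -518/261.

-518/261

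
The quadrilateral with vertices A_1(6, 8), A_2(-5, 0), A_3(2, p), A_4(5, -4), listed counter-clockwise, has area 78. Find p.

Write out the shoelace sum; only the two edges meeting at A_3 involve p:
2·Area = [((-5)·p − 2·0) + (2·(-4) − 5·p)] + 104
       = -10·p + 96 = 156
⇒ p = -6.

-6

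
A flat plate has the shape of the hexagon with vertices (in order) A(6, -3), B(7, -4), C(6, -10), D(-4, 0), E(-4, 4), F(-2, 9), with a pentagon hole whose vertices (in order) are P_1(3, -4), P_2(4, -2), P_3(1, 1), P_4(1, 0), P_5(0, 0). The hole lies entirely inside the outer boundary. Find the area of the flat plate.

Outer boundary:
Apply the shoelace formula: 2A = Σ (x_i·y_{i+1} − x_{i+1}·y_i), indices taken mod 6.
Cross-terms: -3, -46, -40, -16, -28, -48  ⇒  Σ = -181
Area = |Σ|/2 = 90.5.
Hole:
Apply the surveyor's formula: 2A = Σ (x_i·y_{i+1} − x_{i+1}·y_i), indices taken mod 5.
Cross-terms: 10, 6, -1, 0, 0  ⇒  Σ = 15
Area = |Σ|/2 = 7.5.
Net area = 90.5 − 7.5 = 83.

83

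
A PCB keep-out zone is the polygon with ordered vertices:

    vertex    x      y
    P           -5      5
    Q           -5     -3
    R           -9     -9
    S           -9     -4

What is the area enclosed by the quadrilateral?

26

Apply the shoelace (surveyor's) formula: 2A = Σ (x_i·y_{i+1} − x_{i+1}·y_i), indices taken mod 4.
P→Q: (-5)(-3) − (-5)(5) = 40
Q→R: (-5)(-9) − (-9)(-3) = 18
R→S: (-9)(-4) − (-9)(-9) = -45
S→P: (-9)(5) − (-5)(-4) = -65
Σ = -52
Area = |Σ|/2 = 26.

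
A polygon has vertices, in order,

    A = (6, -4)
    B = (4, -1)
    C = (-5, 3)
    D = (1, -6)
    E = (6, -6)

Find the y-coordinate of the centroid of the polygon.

Apply the surveyor's formula. First the cross-terms c_i = x_i·y_{i+1} − x_{i+1}·y_i:
  10, 7, 27, 30, 12  ⇒  2A = 86, A = 43.
Then Σ (y_i + y_{i+1})·c_i = -597, so ȳ = -597 / (6·43) = -199/86.

-199/86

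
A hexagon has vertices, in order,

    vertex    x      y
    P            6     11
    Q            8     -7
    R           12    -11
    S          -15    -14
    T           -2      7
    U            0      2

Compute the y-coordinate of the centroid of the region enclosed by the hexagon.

Apply the shoelace formula. First the cross-terms c_i = x_i·y_{i+1} − x_{i+1}·y_i:
  -130, -4, -333, -133, -4, -12  ⇒  2A = -616, A = -308.
Then Σ (y_i + y_{i+1})·c_i = 8616, so ȳ = 8616 / (6·(-308)) = -359/77.

-359/77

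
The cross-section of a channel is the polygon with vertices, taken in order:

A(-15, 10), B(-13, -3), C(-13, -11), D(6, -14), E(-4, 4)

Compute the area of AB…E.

Apply Gauss's area formula: 2A = Σ (x_i·y_{i+1} − x_{i+1}·y_i), indices taken mod 5.
Σ = (175) + (104) + (248) + (-32) + (20) = 515
Area = |Σ|/2 = 257.5.

257.5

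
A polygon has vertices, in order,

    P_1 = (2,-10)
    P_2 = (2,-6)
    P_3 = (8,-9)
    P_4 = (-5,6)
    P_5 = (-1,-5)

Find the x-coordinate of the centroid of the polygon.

Apply Gauss's area formula. First the cross-terms c_i = x_i·y_{i+1} − x_{i+1}·y_i:
  8, 30, 3, 31, 20  ⇒  2A = 92, A = 46.
Then Σ (x_i + x_{i+1})·c_i = 175, so x̄ = 175 / (6·46) = 175/276.

175/276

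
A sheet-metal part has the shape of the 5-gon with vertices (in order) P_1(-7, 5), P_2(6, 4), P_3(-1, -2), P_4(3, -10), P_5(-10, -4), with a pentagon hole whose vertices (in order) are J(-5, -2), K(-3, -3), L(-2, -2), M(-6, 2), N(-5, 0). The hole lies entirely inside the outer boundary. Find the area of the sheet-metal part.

Outer boundary:
Apply the surveyor's formula: 2A = Σ (x_i·y_{i+1} − x_{i+1}·y_i), indices taken mod 5.
Σ = (-58) + (-8) + (16) + (-112) + (-78) = -240
Area = |Σ|/2 = 120.
Hole:
Σ = (9) + (0) + (-16) + (10) + (10) = 13
Area = |Σ|/2 = 6.5.
Net area = 120 − 6.5 = 113.5.

113.5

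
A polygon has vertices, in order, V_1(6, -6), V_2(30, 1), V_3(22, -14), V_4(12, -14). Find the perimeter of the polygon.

|V_1V_2| = √((24)² + (7)²) = √625 = 25
|V_2V_3| = √((-8)² + (-15)²) = √289 = 17
|V_3V_4| = √((-10)² + (0)²) = √100 = 10
|V_4V_1| = √((-6)² + (8)²) = √100 = 10
Perimeter = 25 + 17 + 10 + 10 = 62.

62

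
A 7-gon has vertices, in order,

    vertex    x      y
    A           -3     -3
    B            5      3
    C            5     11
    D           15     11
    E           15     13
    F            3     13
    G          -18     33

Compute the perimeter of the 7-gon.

110

|AB| = √((8)² + (6)²) = √100 = 10
|BC| = √((0)² + (8)²) = √64 = 8
|CD| = √((10)² + (0)²) = √100 = 10
|DE| = √((0)² + (2)²) = √4 = 2
|EF| = √((-12)² + (0)²) = √144 = 12
|FG| = √((-21)² + (20)²) = √841 = 29
|GA| = √((15)² + (-36)²) = √1521 = 39
Perimeter = 10 + 8 + 10 + 2 + 12 + 29 + 39 = 110.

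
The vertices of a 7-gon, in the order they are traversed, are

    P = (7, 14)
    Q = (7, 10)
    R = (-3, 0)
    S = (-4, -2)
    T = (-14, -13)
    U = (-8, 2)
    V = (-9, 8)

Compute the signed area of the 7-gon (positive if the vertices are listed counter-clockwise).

-164

Apply the surveyor's formula: 2A = Σ (x_i·y_{i+1} − x_{i+1}·y_i), indices taken mod 7.
Σ = (-28) + (30) + (6) + (24) + (-132) + (-46) + (-182) = -328
Signed area = Σ/2 = -164 (negative ⇒ clockwise traversal).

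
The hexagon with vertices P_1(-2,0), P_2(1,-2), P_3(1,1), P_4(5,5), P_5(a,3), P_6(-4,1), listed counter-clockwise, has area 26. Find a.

-4

Write out the shoelace sum; only the two edges meeting at P_5 involve a:
2·Area = [(5·3 − a·5) + (a·1 − (-4)·3)] + 9
       = -4·a + 36 = 52
⇒ a = -4.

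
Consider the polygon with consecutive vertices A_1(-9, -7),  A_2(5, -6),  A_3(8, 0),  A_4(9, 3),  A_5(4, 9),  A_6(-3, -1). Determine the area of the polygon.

132.5

Apply Gauss's area formula: 2A = Σ (x_i·y_{i+1} − x_{i+1}·y_i), indices taken mod 6.
Σ = (89) + (48) + (24) + (69) + (23) + (12) = 265
Area = |Σ|/2 = 132.5.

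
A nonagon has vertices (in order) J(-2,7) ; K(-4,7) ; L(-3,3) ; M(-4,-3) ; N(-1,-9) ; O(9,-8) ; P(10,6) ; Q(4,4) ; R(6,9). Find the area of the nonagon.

194

Apply the surveyor's formula: 2A = Σ (x_i·y_{i+1} − x_{i+1}·y_i), indices taken mod 9.
Σ = (14) + (9) + (21) + (33) + (89) + (134) + (16) + (12) + (60) = 388
Area = |Σ|/2 = 194.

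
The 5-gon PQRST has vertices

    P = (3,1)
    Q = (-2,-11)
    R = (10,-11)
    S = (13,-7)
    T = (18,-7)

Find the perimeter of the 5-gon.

|PQ| = √((-5)² + (-12)²) = √169 = 13
|QR| = √((12)² + (0)²) = √144 = 12
|RS| = √((3)² + (4)²) = √25 = 5
|ST| = √((5)² + (0)²) = √25 = 5
|TP| = √((-15)² + (8)²) = √289 = 17
Perimeter = 13 + 12 + 5 + 5 + 17 = 52.

52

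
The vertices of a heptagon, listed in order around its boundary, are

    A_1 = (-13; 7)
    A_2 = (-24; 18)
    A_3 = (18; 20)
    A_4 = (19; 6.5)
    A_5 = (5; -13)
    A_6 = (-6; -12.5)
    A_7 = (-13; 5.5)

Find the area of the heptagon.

A_1→A_2: (-13)(18) − (-24)(7) = -66
A_2→A_3: (-24)(20) − (18)(18) = -804
A_3→A_4: (18)(6.5) − (19)(20) = -263
A_4→A_5: (19)(-13) − (5)(6.5) = -279.5
A_5→A_6: (5)(-12.5) − (-6)(-13) = -140.5
A_6→A_7: (-6)(5.5) − (-13)(-12.5) = -195.5
A_7→A_1: (-13)(7) − (-13)(5.5) = -19.5
Σ = -1768
Area = |Σ|/2 = 884.

884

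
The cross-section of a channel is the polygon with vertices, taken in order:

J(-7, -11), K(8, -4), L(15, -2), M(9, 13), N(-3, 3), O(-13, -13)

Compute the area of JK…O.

284.5

Σ = (116) + (44) + (213) + (66) + (78) + (52) = 569
Area = |Σ|/2 = 284.5.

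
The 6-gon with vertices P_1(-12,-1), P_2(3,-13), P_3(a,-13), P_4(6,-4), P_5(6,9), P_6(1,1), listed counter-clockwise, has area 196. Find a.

Write out the shoelace sum; only the two edges meeting at P_3 involve a:
2·Area = [(3·(-13) − a·(-13)) + (a·(-4) − 6·(-13))] + 245
       = 9·a + 284 = 392
⇒ a = 12.

12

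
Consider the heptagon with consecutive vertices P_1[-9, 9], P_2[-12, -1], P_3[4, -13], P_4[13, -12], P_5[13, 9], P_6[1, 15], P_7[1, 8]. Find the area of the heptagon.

465.5

Apply the shoelace (surveyor's) formula: 2A = Σ (x_i·y_{i+1} − x_{i+1}·y_i), indices taken mod 7.
Σ = (117) + (160) + (121) + (273) + (186) + (-7) + (81) = 931
Area = |Σ|/2 = 465.5.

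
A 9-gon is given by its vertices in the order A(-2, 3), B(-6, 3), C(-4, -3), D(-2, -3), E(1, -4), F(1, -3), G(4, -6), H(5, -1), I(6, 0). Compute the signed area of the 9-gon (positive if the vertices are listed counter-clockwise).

58

Apply the shoelace (surveyor's) formula: 2A = Σ (x_i·y_{i+1} − x_{i+1}·y_i), indices taken mod 9.
Σ = (12) + (30) + (6) + (11) + (1) + (6) + (26) + (6) + (18) = 116
Signed area = Σ/2 = 58 (positive ⇒ counter-clockwise traversal).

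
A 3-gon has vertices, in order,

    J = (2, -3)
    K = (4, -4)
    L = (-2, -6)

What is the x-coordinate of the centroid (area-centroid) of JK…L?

Apply the surveyor's formula. First the cross-terms c_i = x_i·y_{i+1} − x_{i+1}·y_i:
  4, -32, 18  ⇒  2A = -10, A = -5.
Then Σ (x_i + x_{i+1})·c_i = -40, so x̄ = -40 / (6·(-5)) = 4/3.

4/3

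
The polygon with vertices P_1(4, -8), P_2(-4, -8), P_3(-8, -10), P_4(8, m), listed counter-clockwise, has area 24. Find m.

-10

Write out the shoelace sum; only the two edges meeting at P_4 involve m:
2·Area = [((-8)·m − 8·(-10)) + (8·(-8) − 4·m)] + -88
       = -12·m + -72 = 48
⇒ m = -10.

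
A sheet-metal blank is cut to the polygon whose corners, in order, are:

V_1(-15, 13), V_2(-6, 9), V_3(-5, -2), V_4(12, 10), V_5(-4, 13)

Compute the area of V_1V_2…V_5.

156.5

Apply the shoelace formula: 2A = Σ (x_i·y_{i+1} − x_{i+1}·y_i), indices taken mod 5.
Σ = (-57) + (57) + (-26) + (196) + (143) = 313
Area = |Σ|/2 = 156.5.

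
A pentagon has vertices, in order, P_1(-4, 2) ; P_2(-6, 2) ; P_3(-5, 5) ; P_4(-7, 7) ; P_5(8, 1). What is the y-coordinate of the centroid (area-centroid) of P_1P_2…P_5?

Apply the shoelace formula. First the cross-terms c_i = x_i·y_{i+1} − x_{i+1}·y_i:
  4, -20, 0, -63, 20  ⇒  2A = -59, A = -29.5.
Then Σ (y_i + y_{i+1})·c_i = -568, so ȳ = -568 / (6·(-29.5)) = 568/177.

568/177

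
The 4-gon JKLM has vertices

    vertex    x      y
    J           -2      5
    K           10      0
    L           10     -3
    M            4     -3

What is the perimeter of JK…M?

32

|JK| = √((12)² + (-5)²) = √169 = 13
|KL| = √((0)² + (-3)²) = √9 = 3
|LM| = √((-6)² + (0)²) = √36 = 6
|MJ| = √((-6)² + (8)²) = √100 = 10
Perimeter = 13 + 3 + 6 + 10 = 32.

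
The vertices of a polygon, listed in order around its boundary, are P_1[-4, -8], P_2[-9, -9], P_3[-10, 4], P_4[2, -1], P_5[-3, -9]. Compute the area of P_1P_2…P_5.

Apply Gauss's area formula: 2A = Σ (x_i·y_{i+1} − x_{i+1}·y_i), indices taken mod 5.
P_1→P_2: (-4)(-9) − (-9)(-8) = -36
P_2→P_3: (-9)(4) − (-10)(-9) = -126
P_3→P_4: (-10)(-1) − (2)(4) = 2
P_4→P_5: (2)(-9) − (-3)(-1) = -21
P_5→P_1: (-3)(-8) − (-4)(-9) = -12
Σ = -193
Area = |Σ|/2 = 96.5.

96.5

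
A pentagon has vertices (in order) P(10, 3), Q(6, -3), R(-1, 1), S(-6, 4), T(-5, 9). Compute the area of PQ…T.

Cross-terms: -48, 3, 2, -34, -105  ⇒  Σ = -182
Area = |Σ|/2 = 91.

91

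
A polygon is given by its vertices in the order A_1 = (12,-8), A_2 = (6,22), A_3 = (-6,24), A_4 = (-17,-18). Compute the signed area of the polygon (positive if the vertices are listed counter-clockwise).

728

Apply the surveyor's formula: 2A = Σ (x_i·y_{i+1} − x_{i+1}·y_i), indices taken mod 4.
Cross-terms: 312, 276, 516, 352  ⇒  Σ = 1456
Signed area = Σ/2 = 728 (positive ⇒ counter-clockwise traversal).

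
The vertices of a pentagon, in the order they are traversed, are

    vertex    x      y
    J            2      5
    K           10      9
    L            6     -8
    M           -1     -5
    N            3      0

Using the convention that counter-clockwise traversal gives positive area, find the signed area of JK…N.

Σ = (-32) + (-134) + (-38) + (15) + (15) = -174
Signed area = Σ/2 = -87 (negative ⇒ clockwise traversal).

-87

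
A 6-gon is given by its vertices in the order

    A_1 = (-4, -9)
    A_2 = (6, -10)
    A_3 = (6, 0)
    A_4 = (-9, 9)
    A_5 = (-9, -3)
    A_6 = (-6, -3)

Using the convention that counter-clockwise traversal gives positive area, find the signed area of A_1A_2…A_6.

Apply the shoelace (surveyor's) formula: 2A = Σ (x_i·y_{i+1} − x_{i+1}·y_i), indices taken mod 6.
Σ = (94) + (60) + (54) + (108) + (9) + (42) = 367
Signed area = Σ/2 = 183.5 (positive ⇒ counter-clockwise traversal).

183.5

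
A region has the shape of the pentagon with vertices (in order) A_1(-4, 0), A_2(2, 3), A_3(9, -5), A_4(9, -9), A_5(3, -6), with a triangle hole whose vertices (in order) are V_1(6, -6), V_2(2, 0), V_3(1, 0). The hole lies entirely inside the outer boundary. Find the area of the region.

Outer boundary:
Apply Gauss's area formula: 2A = Σ (x_i·y_{i+1} − x_{i+1}·y_i), indices taken mod 5.
Σ = (-12) + (-37) + (-36) + (-27) + (-24) = -136
Area = |Σ|/2 = 68.
Hole:
Apply the shoelace (surveyor's) formula: 2A = Σ (x_i·y_{i+1} − x_{i+1}·y_i), indices taken mod 3.
Σ = (12) + (0) + (-6) = 6
Area = |Σ|/2 = 3.
Net area = 68 − 3 = 65.

65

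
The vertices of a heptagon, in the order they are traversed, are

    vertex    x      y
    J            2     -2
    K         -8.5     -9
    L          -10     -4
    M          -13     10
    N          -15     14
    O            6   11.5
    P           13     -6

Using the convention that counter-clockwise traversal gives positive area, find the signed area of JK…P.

Cross-terms: -35, -56, -152, -32, -256.5, -185.5, -14  ⇒  Σ = -731
Signed area = Σ/2 = -365.5 (negative ⇒ clockwise traversal).

-365.5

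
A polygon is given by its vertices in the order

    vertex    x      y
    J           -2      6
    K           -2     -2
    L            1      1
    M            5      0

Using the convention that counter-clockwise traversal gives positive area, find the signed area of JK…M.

20.5

Apply the shoelace formula: 2A = Σ (x_i·y_{i+1} − x_{i+1}·y_i), indices taken mod 4.
J→K: (-2)(-2) − (-2)(6) = 16
K→L: (-2)(1) − (1)(-2) = 0
L→M: (1)(0) − (5)(1) = -5
M→J: (5)(6) − (-2)(0) = 30
Σ = 41
Signed area = Σ/2 = 20.5 (positive ⇒ counter-clockwise traversal).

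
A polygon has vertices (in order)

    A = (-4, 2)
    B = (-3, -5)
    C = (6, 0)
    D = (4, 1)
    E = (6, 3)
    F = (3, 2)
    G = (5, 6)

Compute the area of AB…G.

A→B: (-4)(-5) − (-3)(2) = 26
B→C: (-3)(0) − (6)(-5) = 30
C→D: (6)(1) − (4)(0) = 6
D→E: (4)(3) − (6)(1) = 6
E→F: (6)(2) − (3)(3) = 3
F→G: (3)(6) − (5)(2) = 8
G→A: (5)(2) − (-4)(6) = 34
Σ = 113
Area = |Σ|/2 = 56.5.

56.5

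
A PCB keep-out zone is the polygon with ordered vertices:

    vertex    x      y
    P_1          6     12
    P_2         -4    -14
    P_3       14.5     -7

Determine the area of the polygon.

Σ = (-36) + (231) + (216) = 411
Area = |Σ|/2 = 205.5.

205.5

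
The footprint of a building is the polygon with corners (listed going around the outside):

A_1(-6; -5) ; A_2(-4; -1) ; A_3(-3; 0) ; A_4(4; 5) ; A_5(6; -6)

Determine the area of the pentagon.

Apply the shoelace formula: 2A = Σ (x_i·y_{i+1} − x_{i+1}·y_i), indices taken mod 5.
Σ = (-14) + (-3) + (-15) + (-54) + (-66) = -152
Area = |Σ|/2 = 76.

76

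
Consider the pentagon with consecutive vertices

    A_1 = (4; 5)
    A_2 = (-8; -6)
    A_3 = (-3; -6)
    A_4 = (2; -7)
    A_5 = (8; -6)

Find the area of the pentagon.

Apply the shoelace (surveyor's) formula: 2A = Σ (x_i·y_{i+1} − x_{i+1}·y_i), indices taken mod 5.
A_1→A_2: (4)(-6) − (-8)(5) = 16
A_2→A_3: (-8)(-6) − (-3)(-6) = 30
A_3→A_4: (-3)(-7) − (2)(-6) = 33
A_4→A_5: (2)(-6) − (8)(-7) = 44
A_5→A_1: (8)(5) − (4)(-6) = 64
Σ = 187
Area = |Σ|/2 = 93.5.

93.5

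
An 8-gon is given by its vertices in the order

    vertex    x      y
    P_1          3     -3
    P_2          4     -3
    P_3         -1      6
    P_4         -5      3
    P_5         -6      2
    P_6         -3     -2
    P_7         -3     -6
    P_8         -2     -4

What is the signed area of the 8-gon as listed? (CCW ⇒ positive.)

Cross-terms: 3, 21, 27, 8, 18, 12, 0, 18  ⇒  Σ = 107
Signed area = Σ/2 = 53.5 (positive ⇒ counter-clockwise traversal).

53.5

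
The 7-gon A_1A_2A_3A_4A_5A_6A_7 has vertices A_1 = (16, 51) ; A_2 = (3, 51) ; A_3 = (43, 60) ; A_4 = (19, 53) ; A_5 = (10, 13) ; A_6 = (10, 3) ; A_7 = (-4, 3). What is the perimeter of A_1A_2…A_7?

|A_1A_2| = √((-13)² + (0)²) = √169 = 13
|A_2A_3| = √((40)² + (9)²) = √1681 = 41
|A_3A_4| = √((-24)² + (-7)²) = √625 = 25
|A_4A_5| = √((-9)² + (-40)²) = √1681 = 41
|A_5A_6| = √((0)² + (-10)²) = √100 = 10
|A_6A_7| = √((-14)² + (0)²) = √196 = 14
|A_7A_1| = √((20)² + (48)²) = √2704 = 52
Perimeter = 13 + 41 + 25 + 41 + 10 + 14 + 52 = 196.

196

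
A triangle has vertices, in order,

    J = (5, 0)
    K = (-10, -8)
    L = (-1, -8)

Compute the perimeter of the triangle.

|JK| = √((-15)² + (-8)²) = √289 = 17
|KL| = √((9)² + (0)²) = √81 = 9
|LJ| = √((6)² + (8)²) = √100 = 10
Perimeter = 17 + 9 + 10 = 36.

36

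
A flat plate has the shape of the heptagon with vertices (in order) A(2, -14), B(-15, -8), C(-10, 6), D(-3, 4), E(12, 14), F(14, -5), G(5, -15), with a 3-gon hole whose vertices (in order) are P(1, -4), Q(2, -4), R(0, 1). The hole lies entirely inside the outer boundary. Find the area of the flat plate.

Outer boundary:
Apply the shoelace (surveyor's) formula: 2A = Σ (x_i·y_{i+1} − x_{i+1}·y_i), indices taken mod 7.
Σ = (-226) + (-170) + (-22) + (-90) + (-256) + (-185) + (-40) = -989
Area = |Σ|/2 = 494.5.
Hole:
Cross-terms: 4, 2, -1  ⇒  Σ = 5
Area = |Σ|/2 = 2.5.
Net area = 494.5 − 2.5 = 492.

492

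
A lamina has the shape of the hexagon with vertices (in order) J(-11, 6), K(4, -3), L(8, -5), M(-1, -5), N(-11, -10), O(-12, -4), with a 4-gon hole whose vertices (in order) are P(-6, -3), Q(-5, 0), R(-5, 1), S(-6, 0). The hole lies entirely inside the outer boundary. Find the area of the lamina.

132.5

Outer boundary:
Apply the shoelace (surveyor's) formula: 2A = Σ (x_i·y_{i+1} − x_{i+1}·y_i), indices taken mod 6.
Σ = (9) + (4) + (-45) + (-45) + (-76) + (-116) = -269
Area = |Σ|/2 = 134.5.
Hole:
Apply the surveyor's formula: 2A = Σ (x_i·y_{i+1} − x_{i+1}·y_i), indices taken mod 4.
Cross-terms: -15, -5, 6, 18  ⇒  Σ = 4
Area = |Σ|/2 = 2.
Net area = 134.5 − 2 = 132.5.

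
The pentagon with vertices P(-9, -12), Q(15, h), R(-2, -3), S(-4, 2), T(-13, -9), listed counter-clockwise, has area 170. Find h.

Write out the shoelace sum; only the two edges meeting at Q involve h:
2·Area = [((-9)·h − 15·(-12)) + (15·(-3) − (-2)·h)] + 121
       = -7·h + 256 = 340
⇒ h = -12.

-12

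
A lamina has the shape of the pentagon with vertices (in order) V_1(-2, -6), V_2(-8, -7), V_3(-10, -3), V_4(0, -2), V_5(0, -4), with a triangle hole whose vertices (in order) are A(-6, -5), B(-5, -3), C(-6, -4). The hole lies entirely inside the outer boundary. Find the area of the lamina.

33.5

Outer boundary:
Σ = (-34) + (-46) + (20) + (0) + (-8) = -68
Area = |Σ|/2 = 34.
Hole:
A→B: (-6)(-3) − (-5)(-5) = -7
B→C: (-5)(-4) − (-6)(-3) = 2
C→A: (-6)(-5) − (-6)(-4) = 6
Σ = 1
Area = |Σ|/2 = 0.5.
Net area = 34 − 0.5 = 33.5.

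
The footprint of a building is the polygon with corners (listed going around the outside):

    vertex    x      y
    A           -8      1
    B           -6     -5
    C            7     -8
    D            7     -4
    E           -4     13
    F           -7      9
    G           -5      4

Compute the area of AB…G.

165.5

Apply the surveyor's formula: 2A = Σ (x_i·y_{i+1} − x_{i+1}·y_i), indices taken mod 7.
Σ = (46) + (83) + (28) + (75) + (55) + (17) + (27) = 331
Area = |Σ|/2 = 165.5.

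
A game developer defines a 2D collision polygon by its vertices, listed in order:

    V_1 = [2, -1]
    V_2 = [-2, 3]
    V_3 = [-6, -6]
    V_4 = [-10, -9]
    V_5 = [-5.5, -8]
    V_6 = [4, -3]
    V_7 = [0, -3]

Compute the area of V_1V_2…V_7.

50.5

Apply the surveyor's formula: 2A = Σ (x_i·y_{i+1} − x_{i+1}·y_i), indices taken mod 7.
Σ = (4) + (30) + (-6) + (30.5) + (48.5) + (-12) + (6) = 101
Area = |Σ|/2 = 50.5.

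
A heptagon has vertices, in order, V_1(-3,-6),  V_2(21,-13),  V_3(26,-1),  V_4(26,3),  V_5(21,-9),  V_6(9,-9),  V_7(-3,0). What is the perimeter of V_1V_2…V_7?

|V_1V_2| = √((24)² + (-7)²) = √625 = 25
|V_2V_3| = √((5)² + (12)²) = √169 = 13
|V_3V_4| = √((0)² + (4)²) = √16 = 4
|V_4V_5| = √((-5)² + (-12)²) = √169 = 13
|V_5V_6| = √((-12)² + (0)²) = √144 = 12
|V_6V_7| = √((-12)² + (9)²) = √225 = 15
|V_7V_1| = √((0)² + (-6)²) = √36 = 6
Perimeter = 25 + 13 + 4 + 13 + 12 + 15 + 6 = 88.

88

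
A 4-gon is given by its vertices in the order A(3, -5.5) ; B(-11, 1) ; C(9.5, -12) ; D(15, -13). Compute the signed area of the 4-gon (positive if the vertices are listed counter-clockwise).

Cross-terms: -57.5, 122.5, 56.5, -43.5  ⇒  Σ = 78
Signed area = Σ/2 = 39 (positive ⇒ counter-clockwise traversal).

39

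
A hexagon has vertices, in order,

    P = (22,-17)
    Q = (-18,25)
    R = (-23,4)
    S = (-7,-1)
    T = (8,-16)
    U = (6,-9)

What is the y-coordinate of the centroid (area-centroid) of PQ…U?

Apply the shoelace (surveyor's) formula. First the cross-terms c_i = x_i·y_{i+1} − x_{i+1}·y_i:
  244, 503, 51, 120, 24, 96  ⇒  2A = 1038, A = 519.
Then Σ (y_i + y_{i+1})·c_i = 11556, so ȳ = 11556 / (6·519) = 642/173.

642/173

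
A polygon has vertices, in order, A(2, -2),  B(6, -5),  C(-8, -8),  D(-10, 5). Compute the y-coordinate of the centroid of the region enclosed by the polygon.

-380/147

Apply the shoelace formula. First the cross-terms c_i = x_i·y_{i+1} − x_{i+1}·y_i:
  2, -88, -120, 10  ⇒  2A = -196, A = -98.
Then Σ (y_i + y_{i+1})·c_i = 1520, so ȳ = 1520 / (6·(-98)) = -380/147.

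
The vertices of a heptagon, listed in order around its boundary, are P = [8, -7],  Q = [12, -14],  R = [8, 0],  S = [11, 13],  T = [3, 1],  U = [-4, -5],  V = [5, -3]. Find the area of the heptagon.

Apply the shoelace (surveyor's) formula: 2A = Σ (x_i·y_{i+1} − x_{i+1}·y_i), indices taken mod 7.
Cross-terms: -28, 112, 104, -28, -11, 37, -11  ⇒  Σ = 175
Area = |Σ|/2 = 87.5.

87.5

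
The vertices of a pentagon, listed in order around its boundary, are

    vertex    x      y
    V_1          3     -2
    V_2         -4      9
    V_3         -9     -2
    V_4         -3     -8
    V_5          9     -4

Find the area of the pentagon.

Σ = (19) + (89) + (66) + (84) + (-6) = 252
Area = |Σ|/2 = 126.

126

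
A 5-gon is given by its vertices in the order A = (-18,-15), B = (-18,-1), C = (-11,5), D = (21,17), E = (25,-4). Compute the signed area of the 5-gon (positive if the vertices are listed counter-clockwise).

Apply the surveyor's formula: 2A = Σ (x_i·y_{i+1} − x_{i+1}·y_i), indices taken mod 5.
Σ = (-252) + (-101) + (-292) + (-509) + (-447) = -1601
Signed area = Σ/2 = -800.5 (negative ⇒ clockwise traversal).

-800.5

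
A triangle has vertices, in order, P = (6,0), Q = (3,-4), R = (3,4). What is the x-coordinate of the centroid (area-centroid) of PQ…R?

4

Apply the shoelace formula. First the cross-terms c_i = x_i·y_{i+1} − x_{i+1}·y_i:
  -24, 24, -24  ⇒  2A = -24, A = -12.
Then Σ (x_i + x_{i+1})·c_i = -288, so x̄ = -288 / (6·(-12)) = 4.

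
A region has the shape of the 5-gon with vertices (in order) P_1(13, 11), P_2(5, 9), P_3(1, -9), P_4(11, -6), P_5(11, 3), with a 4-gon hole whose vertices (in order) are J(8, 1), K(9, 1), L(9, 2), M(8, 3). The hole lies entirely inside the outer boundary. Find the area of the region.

139.5

Outer boundary:
Apply the surveyor's formula: 2A = Σ (x_i·y_{i+1} − x_{i+1}·y_i), indices taken mod 5.
Σ = (62) + (-54) + (93) + (99) + (82) = 282
Area = |Σ|/2 = 141.
Hole:
Σ = (-1) + (9) + (11) + (-16) = 3
Area = |Σ|/2 = 1.5.
Net area = 141 − 1.5 = 139.5.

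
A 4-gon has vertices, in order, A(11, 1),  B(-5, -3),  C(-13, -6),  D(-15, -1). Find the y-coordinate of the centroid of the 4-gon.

-338/177

Apply the shoelace (surveyor's) formula. First the cross-terms c_i = x_i·y_{i+1} − x_{i+1}·y_i:
  -28, -9, -77, -4  ⇒  2A = -118, A = -59.
Then Σ (y_i + y_{i+1})·c_i = 676, so ȳ = 676 / (6·(-59)) = -338/177.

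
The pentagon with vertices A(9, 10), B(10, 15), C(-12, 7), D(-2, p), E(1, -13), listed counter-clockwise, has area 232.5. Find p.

The doubled signed area Σ (x_i y_{i+1} − x_{i+1} y_i) is linear in p.
With p=0 it equals 452; the coefficient of p is -13 (from the two edges through D).
So -13·p + 452 = 2·232.5 = 465 ⇒ p = -1.

-1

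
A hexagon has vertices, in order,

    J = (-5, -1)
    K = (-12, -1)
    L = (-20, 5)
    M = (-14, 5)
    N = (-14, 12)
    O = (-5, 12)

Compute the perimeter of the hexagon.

|JK| = √((-7)² + (0)²) = √49 = 7
|KL| = √((-8)² + (6)²) = √100 = 10
|LM| = √((6)² + (0)²) = √36 = 6
|MN| = √((0)² + (7)²) = √49 = 7
|NO| = √((9)² + (0)²) = √81 = 9
|OJ| = √((0)² + (-13)²) = √169 = 13
Perimeter = 7 + 10 + 6 + 7 + 9 + 13 = 52.

52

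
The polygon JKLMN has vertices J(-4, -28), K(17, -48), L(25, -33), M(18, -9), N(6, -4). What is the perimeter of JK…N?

|JK| = √((21)² + (-20)²) = √841 = 29
|KL| = √((8)² + (15)²) = √289 = 17
|LM| = √((-7)² + (24)²) = √625 = 25
|MN| = √((-12)² + (5)²) = √169 = 13
|NJ| = √((-10)² + (-24)²) = √676 = 26
Perimeter = 29 + 17 + 25 + 13 + 26 = 110.

110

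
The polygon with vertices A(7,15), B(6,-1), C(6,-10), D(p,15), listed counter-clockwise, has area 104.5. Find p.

Write out the shoelace sum; only the two edges meeting at D involve p:
2·Area = [(6·15 − p·(-10)) + (p·15 − 7·15)] + -151
       = 25·p + -166 = 209
⇒ p = 15.

15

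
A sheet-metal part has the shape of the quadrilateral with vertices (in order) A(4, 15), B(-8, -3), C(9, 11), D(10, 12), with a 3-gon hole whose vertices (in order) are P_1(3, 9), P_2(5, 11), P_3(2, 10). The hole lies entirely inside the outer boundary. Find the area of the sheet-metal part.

71.5

Outer boundary:
Apply the surveyor's formula: 2A = Σ (x_i·y_{i+1} − x_{i+1}·y_i), indices taken mod 4.
Σ = (108) + (-61) + (-2) + (102) = 147
Area = |Σ|/2 = 73.5.
Hole:
Cross-terms: -12, 28, -12  ⇒  Σ = 4
Area = |Σ|/2 = 2.
Net area = 73.5 − 2 = 71.5.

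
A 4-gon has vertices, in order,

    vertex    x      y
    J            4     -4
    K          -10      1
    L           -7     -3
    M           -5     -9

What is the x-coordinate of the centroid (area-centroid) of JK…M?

Apply the shoelace formula. First the cross-terms c_i = x_i·y_{i+1} − x_{i+1}·y_i:
  -36, 37, 48, 56  ⇒  2A = 105, A = 52.5.
Then Σ (x_i + x_{i+1})·c_i = -1045, so x̄ = -1045 / (6·52.5) = -209/63.

-209/63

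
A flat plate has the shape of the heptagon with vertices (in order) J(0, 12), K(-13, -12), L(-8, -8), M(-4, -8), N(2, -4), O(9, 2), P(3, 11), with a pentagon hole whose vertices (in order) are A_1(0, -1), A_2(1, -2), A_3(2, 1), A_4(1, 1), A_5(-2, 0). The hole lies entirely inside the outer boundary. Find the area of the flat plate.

193

Outer boundary:
Apply the shoelace (surveyor's) formula: 2A = Σ (x_i·y_{i+1} − x_{i+1}·y_i), indices taken mod 7.
Σ = (156) + (8) + (32) + (32) + (40) + (93) + (36) = 397
Area = |Σ|/2 = 198.5.
Hole:
Apply the shoelace (surveyor's) formula: 2A = Σ (x_i·y_{i+1} − x_{i+1}·y_i), indices taken mod 5.
Cross-terms: 1, 5, 1, 2, 2  ⇒  Σ = 11
Area = |Σ|/2 = 5.5.
Net area = 198.5 − 5.5 = 193.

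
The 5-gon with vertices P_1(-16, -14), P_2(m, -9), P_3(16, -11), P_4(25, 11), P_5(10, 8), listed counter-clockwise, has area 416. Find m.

The doubled signed area Σ (x_i y_{i+1} − x_{i+1} y_i) is linear in m.
With m=0 it equals 817; the coefficient of m is 3 (from the two edges through P_2).
So 3·m + 817 = 2·416 = 832 ⇒ m = 5.

5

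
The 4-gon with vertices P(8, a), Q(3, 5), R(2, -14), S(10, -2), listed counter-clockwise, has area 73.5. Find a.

Write out the shoelace sum; only the two edges meeting at P involve a:
2·Area = [(10·a − 8·(-2)) + (8·5 − 3·a)] + 84
       = 7·a + 140 = 147
⇒ a = 1.

1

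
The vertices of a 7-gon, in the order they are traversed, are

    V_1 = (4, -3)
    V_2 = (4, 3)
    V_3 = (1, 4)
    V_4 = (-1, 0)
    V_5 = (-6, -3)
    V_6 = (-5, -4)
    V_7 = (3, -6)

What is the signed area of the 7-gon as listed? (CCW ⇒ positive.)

Apply the surveyor's formula: 2A = Σ (x_i·y_{i+1} − x_{i+1}·y_i), indices taken mod 7.
V_1→V_2: (4)(3) − (4)(-3) = 24
V_2→V_3: (4)(4) − (1)(3) = 13
V_3→V_4: (1)(0) − (-1)(4) = 4
V_4→V_5: (-1)(-3) − (-6)(0) = 3
V_5→V_6: (-6)(-4) − (-5)(-3) = 9
V_6→V_7: (-5)(-6) − (3)(-4) = 42
V_7→V_1: (3)(-3) − (4)(-6) = 15
Σ = 110
Signed area = Σ/2 = 55 (positive ⇒ counter-clockwise traversal).

55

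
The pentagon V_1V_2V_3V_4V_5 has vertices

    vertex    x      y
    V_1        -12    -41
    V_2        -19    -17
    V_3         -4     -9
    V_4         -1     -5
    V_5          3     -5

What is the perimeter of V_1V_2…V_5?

90

|V_1V_2| = √((-7)² + (24)²) = √625 = 25
|V_2V_3| = √((15)² + (8)²) = √289 = 17
|V_3V_4| = √((3)² + (4)²) = √25 = 5
|V_4V_5| = √((4)² + (0)²) = √16 = 4
|V_5V_1| = √((-15)² + (-36)²) = √1521 = 39
Perimeter = 25 + 17 + 5 + 4 + 39 = 90.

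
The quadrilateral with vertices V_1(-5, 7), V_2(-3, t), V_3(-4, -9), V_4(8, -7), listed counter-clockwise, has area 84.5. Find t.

0

Write out the shoelace sum; only the two edges meeting at V_2 involve t:
2·Area = [((-5)·t − (-3)·7) + ((-3)·(-9) − (-4)·t)] + 121
       = -1·t + 169 = 169
⇒ t = 0.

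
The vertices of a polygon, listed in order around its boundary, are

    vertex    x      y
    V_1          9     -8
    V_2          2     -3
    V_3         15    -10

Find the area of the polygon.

Apply the shoelace formula: 2A = Σ (x_i·y_{i+1} − x_{i+1}·y_i), indices taken mod 3.
Σ = (-11) + (25) + (-30) = -16
Area = |Σ|/2 = 8.

8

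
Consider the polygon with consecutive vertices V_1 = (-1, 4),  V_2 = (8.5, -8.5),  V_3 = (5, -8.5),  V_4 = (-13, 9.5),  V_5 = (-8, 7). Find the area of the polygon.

79.125

Apply the surveyor's formula: 2A = Σ (x_i·y_{i+1} − x_{i+1}·y_i), indices taken mod 5.
Σ = (-25.5) + (-29.75) + (-63) + (-15) + (-25) = -158.25
Area = |Σ|/2 = 79.125.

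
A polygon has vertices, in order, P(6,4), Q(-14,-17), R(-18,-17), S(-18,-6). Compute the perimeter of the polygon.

|PQ| = √((-20)² + (-21)²) = √841 = 29
|QR| = √((-4)² + (0)²) = √16 = 4
|RS| = √((0)² + (11)²) = √121 = 11
|SP| = √((24)² + (10)²) = √676 = 26
Perimeter = 29 + 4 + 11 + 26 = 70.

70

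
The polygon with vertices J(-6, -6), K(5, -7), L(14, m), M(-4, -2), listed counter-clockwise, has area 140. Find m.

Write out the shoelace sum; only the two edges meeting at L involve m:
2·Area = [(5·m − 14·(-7)) + (14·(-2) − (-4)·m)] + 84
       = 9·m + 154 = 280
⇒ m = 14.

14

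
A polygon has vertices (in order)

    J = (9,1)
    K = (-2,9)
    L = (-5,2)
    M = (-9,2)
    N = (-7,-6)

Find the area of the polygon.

Σ = (83) + (41) + (8) + (68) + (47) = 247
Area = |Σ|/2 = 123.5.

123.5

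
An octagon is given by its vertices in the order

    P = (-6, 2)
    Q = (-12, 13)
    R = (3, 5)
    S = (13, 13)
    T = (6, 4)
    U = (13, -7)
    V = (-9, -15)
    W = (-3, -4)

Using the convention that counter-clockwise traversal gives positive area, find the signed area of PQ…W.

-298

Apply Gauss's area formula: 2A = Σ (x_i·y_{i+1} − x_{i+1}·y_i), indices taken mod 8.
Cross-terms: -54, -99, -26, -26, -94, -258, -9, -30  ⇒  Σ = -596
Signed area = Σ/2 = -298 (negative ⇒ clockwise traversal).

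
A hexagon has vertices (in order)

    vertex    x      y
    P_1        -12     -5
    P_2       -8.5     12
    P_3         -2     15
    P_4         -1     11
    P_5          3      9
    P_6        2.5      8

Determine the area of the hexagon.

127

Σ = (-186.5) + (-103.5) + (-7) + (-42) + (1.5) + (83.5) = -254
Area = |Σ|/2 = 127.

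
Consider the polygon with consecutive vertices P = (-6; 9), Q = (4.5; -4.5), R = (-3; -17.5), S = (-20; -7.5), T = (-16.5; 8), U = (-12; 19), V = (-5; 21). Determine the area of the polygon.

505.25

Apply the shoelace (surveyor's) formula: 2A = Σ (x_i·y_{i+1} − x_{i+1}·y_i), indices taken mod 7.
P→Q: (-6)(-4.5) − (4.5)(9) = -13.5
Q→R: (4.5)(-17.5) − (-3)(-4.5) = -92.25
R→S: (-3)(-7.5) − (-20)(-17.5) = -327.5
S→T: (-20)(8) − (-16.5)(-7.5) = -283.75
T→U: (-16.5)(19) − (-12)(8) = -217.5
U→V: (-12)(21) − (-5)(19) = -157
V→P: (-5)(9) − (-6)(21) = 81
Σ = -1010.5
Area = |Σ|/2 = 505.25.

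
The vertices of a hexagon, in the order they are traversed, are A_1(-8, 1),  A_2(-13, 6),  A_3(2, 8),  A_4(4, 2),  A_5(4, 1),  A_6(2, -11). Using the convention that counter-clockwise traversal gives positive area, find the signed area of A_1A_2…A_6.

Apply the surveyor's formula: 2A = Σ (x_i·y_{i+1} − x_{i+1}·y_i), indices taken mod 6.
A_1→A_2: (-8)(6) − (-13)(1) = -35
A_2→A_3: (-13)(8) − (2)(6) = -116
A_3→A_4: (2)(2) − (4)(8) = -28
A_4→A_5: (4)(1) − (4)(2) = -4
A_5→A_6: (4)(-11) − (2)(1) = -46
A_6→A_1: (2)(1) − (-8)(-11) = -86
Σ = -315
Signed area = Σ/2 = -157.5 (negative ⇒ clockwise traversal).

-157.5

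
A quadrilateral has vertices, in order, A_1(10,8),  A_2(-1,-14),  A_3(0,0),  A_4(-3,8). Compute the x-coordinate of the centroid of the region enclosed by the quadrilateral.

Apply the surveyor's formula. First the cross-terms c_i = x_i·y_{i+1} − x_{i+1}·y_i:
  -132, 0, 0, -104  ⇒  2A = -236, A = -118.
Then Σ (x_i + x_{i+1})·c_i = -1916, so x̄ = -1916 / (6·(-118)) = 479/177.

479/177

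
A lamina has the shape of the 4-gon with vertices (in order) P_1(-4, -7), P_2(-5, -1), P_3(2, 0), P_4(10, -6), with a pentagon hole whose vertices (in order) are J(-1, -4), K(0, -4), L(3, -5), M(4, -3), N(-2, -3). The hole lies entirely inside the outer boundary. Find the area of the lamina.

Outer boundary:
Σ = (-31) + (2) + (-12) + (-94) = -135
Area = |Σ|/2 = 67.5.
Hole:
J→K: (-1)(-4) − (0)(-4) = 4
K→L: (0)(-5) − (3)(-4) = 12
L→M: (3)(-3) − (4)(-5) = 11
M→N: (4)(-3) − (-2)(-3) = -18
N→J: (-2)(-4) − (-1)(-3) = 5
Σ = 14
Area = |Σ|/2 = 7.
Net area = 67.5 − 7 = 60.5.

60.5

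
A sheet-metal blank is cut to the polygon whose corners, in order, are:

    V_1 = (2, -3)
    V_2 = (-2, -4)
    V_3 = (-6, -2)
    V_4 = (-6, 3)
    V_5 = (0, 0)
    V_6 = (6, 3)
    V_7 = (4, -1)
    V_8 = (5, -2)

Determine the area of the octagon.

Apply Gauss's area formula: 2A = Σ (x_i·y_{i+1} − x_{i+1}·y_i), indices taken mod 8.
Σ = (-14) + (-20) + (-30) + (0) + (0) + (-18) + (-3) + (-11) = -96
Area = |Σ|/2 = 48.

48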